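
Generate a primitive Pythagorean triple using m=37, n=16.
(1113, 1184, 1625)

Euclid's formula: a = m² - n², b = 2mn, c = m² + n²
m = 37, n = 16
a = 37² - 16² = 1369 - 256 = 1113
b = 2 × 37 × 16 = 1184
c = 37² + 16² = 1369 + 256 = 1625
Verification: 1113² + 1184² = 1238769 + 1401856 = 2640625 = 1625² ✓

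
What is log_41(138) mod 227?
61

Baby-step giant-step with step n = ⌈√227⌉ = 16.
Baby steps 41^j mod 227 (j:value) for j=0..15: 0:1, 1:41, 2:92, 3:140, 4:65, 5:168, 6:78, 7:20, 8:139, 9:24, 10:76, 11:165, 12:182, 13:198, 14:173, 15:56.
Giant-step multiplier: 41^(-16) ≡ 41^(226-16) = 41^210 ≡ 131 (mod 227).
Giant steps γ_i = 138·131^i mod 227: γ_0=138, γ_1=145, γ_2=154, γ_3=198 (in table at j=13).
x = i·n + j = 3·16 + 13 = 61.
Check: 41^61 ≡ 138 (mod 227).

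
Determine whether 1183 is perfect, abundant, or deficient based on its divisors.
deficient

Proper divisors of 1183: sum = 1 + 7 + 13 + 91 + 169 = 281
Since 281 < 1183, 1183 is deficient.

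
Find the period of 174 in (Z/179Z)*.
178

179 is prime, so ord(174) divides φ(179) = 178.
Divisors of 178: 1, 2, 89, 178.
Repeated squaring: 174^1 ≡ 174, 174^2 ≡ 25, 174^4 ≡ 88, 174^8 ≡ 47, 174^16 ≡ 61, 174^32 ≡ 141, 174^64 ≡ 12, 174^128 ≡ 144 (mod 179).
Test 174^d mod 179 for each divisor d in increasing order:
174^1 ≡ 174
174^2 ≡ 25
174^89 = 174^64·174^16·174^8·174^1 ≡ 178
174^178 = 174^128·174^32·174^16·174^2 ≡ 1  ← first divisor giving 1
The order is 178.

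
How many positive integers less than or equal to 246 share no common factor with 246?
80

246 = 2 × 3 × 41
φ(n) = n × ∏(1 - 1/p) for each prime p dividing n
φ(246) = 246 × (1 - 1/2) × (1 - 1/3) × (1 - 1/41) = 80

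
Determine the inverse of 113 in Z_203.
106

gcd(113, 203) = 1, so the inverse exists.
Extended Euclidean algorithm on (203, 113):
203 = 1 × 113 + 90  ⟹  90 = (1)·203 + (-1)·113
113 = 1 × 90 + 23  ⟹  23 = (-1)·203 + (2)·113
90 = 3 × 23 + 21  ⟹  21 = (4)·203 + (-7)·113
23 = 1 × 21 + 2  ⟹  2 = (-5)·203 + (9)·113
21 = 10 × 2 + 1  ⟹  1 = (54)·203 + (-97)·113
So (-97)·113 ≡ 1 (mod 203), i.e. 113^(-1) ≡ -97 ≡ 106 (mod 203).
Check: 113 × 106 = 11978 ≡ 1 (mod 203)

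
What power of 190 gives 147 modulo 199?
93

Baby-step giant-step with step n = ⌈√199⌉ = 15.
Baby steps 190^j mod 199 (j:value) for j=0..14: 0:1, 1:190, 2:81, 3:67, 4:193, 5:54, 6:111, 7:195, 8:36, 9:74, 10:130, 11:24, 12:182, 13:153, 14:16.
Giant-step multiplier: 190^(-15) ≡ 190^(198-15) = 190^183 ≡ 76 (mod 199).
Giant steps γ_i = 147·76^i mod 199: γ_0=147, γ_1=28, γ_2=138, γ_3=140, γ_4=93, γ_5=103, γ_6=67 (in table at j=3).
x = i·n + j = 6·15 + 3 = 93.
Check: 190^93 ≡ 147 (mod 199).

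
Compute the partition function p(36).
17977

p(n) counts ways to write n as a sum of positive integers (order ignored).
Euler's pentagonal recurrence: p(k) = p(k-1) + p(k-2) - p(k-5) - p(k-7) + p(k-12) + p(k-15) - ... (offsets j(3j∓1)/2, signs ++--, p(0)=1, p(<0)=0).
DP table for k = 0..35: p(0)=1, p(1)=1, p(2)=2, p(3)=3, p(4)=5, p(5)=7, p(6)=11, p(7)=15, p(8)=22, p(9)=30, p(10)=42, p(11)=56, p(12)=77, p(13)=101, p(14)=135, p(15)=176, p(16)=231, p(17)=297, p(18)=385, p(19)=490, p(20)=627, p(21)=792, p(22)=1002, p(23)=1255, p(24)=1575, p(25)=1958, p(26)=2436, p(27)=3010, p(28)=3718, p(29)=4565, p(30)=5604, p(31)=6842, p(32)=8349, p(33)=10143, p(34)=12310, p(35)=14883.
Final step: p(36) = p(35) + p(34) - p(31) - p(29) + p(24) + p(21) - p(14) - p(10) + p(1)
= 14883 + 12310 - 6842 - 4565 + 1575 + 792 - 135 - 42 + 1
= 17977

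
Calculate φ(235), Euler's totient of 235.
184

235 = 5 × 47
φ(n) = n × ∏(1 - 1/p) for each prime p dividing n
φ(235) = 235 × (1 - 1/5) × (1 - 1/47) = 184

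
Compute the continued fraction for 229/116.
[1; 1, 37, 1, 2]

Euclidean algorithm steps:
229 = 1 × 116 + 113
116 = 1 × 113 + 3
113 = 37 × 3 + 2
3 = 1 × 2 + 1
2 = 2 × 1 + 0
Continued fraction: [1; 1, 37, 1, 2]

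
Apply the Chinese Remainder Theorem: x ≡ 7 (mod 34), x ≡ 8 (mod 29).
211

Using Chinese Remainder Theorem:
M = 34 × 29 = 986
M1 = 29, M2 = 34
y1 = 29^(-1) mod 34 = 27
y2 = 34^(-1) mod 29 = 6
x = (7×29×27 + 8×34×6) mod 986 = 211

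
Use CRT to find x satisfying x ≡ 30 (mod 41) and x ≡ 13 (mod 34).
727

Using Chinese Remainder Theorem:
M = 41 × 34 = 1394
M1 = 34, M2 = 41
y1 = 34^(-1) mod 41 = 35
y2 = 41^(-1) mod 34 = 5
x = (30×34×35 + 13×41×5) mod 1394 = 727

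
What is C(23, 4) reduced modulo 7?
0

Using Lucas' theorem:
Write n=23 and k=4 in base 7:
n in base 7: [3, 2]
k in base 7: [0, 4]
C(23,4) mod 7 = ∏ C(n_i, k_i) mod 7
Digit binomials (mod 7): C(3,0) = 1; C(2,4) = 0 (k_i > n_i)
Product: 1 × 0 = 0 ≡ 0 (mod 7)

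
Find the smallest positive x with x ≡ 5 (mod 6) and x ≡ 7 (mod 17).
41

Using Chinese Remainder Theorem:
M = 6 × 17 = 102
M1 = 17, M2 = 6
y1 = 17^(-1) mod 6 = 5
y2 = 6^(-1) mod 17 = 3
x = (5×17×5 + 7×6×3) mod 102 = 41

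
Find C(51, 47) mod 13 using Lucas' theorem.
1

Using Lucas' theorem:
Write n=51 and k=47 in base 13:
n in base 13: [3, 12]
k in base 13: [3, 8]
C(51,47) mod 13 = ∏ C(n_i, k_i) mod 13
Digit binomials (mod 13): C(3,3) = 1; C(12,8) = 495 ≡ 1
Product: 1 × 1 = 1 ≡ 1 (mod 13)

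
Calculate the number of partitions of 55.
451276

p(n) counts ways to write n as a sum of positive integers (order ignored).
Euler's pentagonal recurrence: p(k) = p(k-1) + p(k-2) - p(k-5) - p(k-7) + p(k-12) + p(k-15) - ... (offsets j(3j∓1)/2, signs ++--, p(0)=1, p(<0)=0).
DP table for k = 0..54: p(0)=1, p(1)=1, p(2)=2, p(3)=3, p(4)=5, p(5)=7, p(6)=11, p(7)=15, p(8)=22, p(9)=30, p(10)=42, p(11)=56, p(12)=77, p(13)=101, p(14)=135, p(15)=176, p(16)=231, p(17)=297, p(18)=385, p(19)=490, p(20)=627, p(21)=792, p(22)=1002, p(23)=1255, p(24)=1575, p(25)=1958, p(26)=2436, p(27)=3010, p(28)=3718, p(29)=4565, p(30)=5604, p(31)=6842, p(32)=8349, p(33)=10143, p(34)=12310, p(35)=14883, p(36)=17977, p(37)=21637, p(38)=26015, p(39)=31185, p(40)=37338, p(41)=44583, p(42)=53174, p(43)=63261, p(44)=75175, p(45)=89134, p(46)=105558, p(47)=124754, p(48)=147273, p(49)=173525, p(50)=204226, p(51)=239943, p(52)=281589, p(53)=329931, p(54)=386155.
Final step: p(55) = p(54) + p(53) - p(50) - p(48) + p(43) + p(40) - p(33) - p(29) + p(20) + p(15) - p(4)
= 386155 + 329931 - 204226 - 147273 + 63261 + 37338 - 10143 - 4565 + 627 + 176 - 5
= 451276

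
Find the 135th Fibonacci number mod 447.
382

Matrix identity: Q^n = [[F_(n+1), F_n], [F_n, F_(n-1)]] with Q = [[1,1],[1,0]].
n = 135 = 10000111₂. Square-and-multiply, entries mod 447:
Q^1 = [[1,1],[1,0]]
Q^2 = (Q^1)² = [[2,1],[1,1]]
Q^4 = (Q^2)² = [[5,3],[3,2]]
Q^8 = (Q^4)² = [[34,21],[21,13]]
Q^16 = (Q^8)² = [[256,93],[93,163]]
Q^33 = (Q^16)²·Q = [[61,430],[430,78]]
Q^67 = (Q^33)²·Q = [[306,434],[434,319]]
Q^135 = (Q^67)²·Q = [[303,382],[382,368]]
F_135 mod 447 = Q^135[0][1] = 382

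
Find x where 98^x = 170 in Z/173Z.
15

Baby-step giant-step with step n = ⌈√173⌉ = 14.
Baby steps 98^j mod 173 (j:value) for j=0..13: 0:1, 1:98, 2:89, 3:72, 4:136, 5:7, 6:167, 7:104, 8:158, 9:87, 10:49, 11:131, 12:36, 13:68.
Giant-step multiplier: 98^(-14) ≡ 98^(172-14) = 98^158 ≡ 25 (mod 173).
Giant steps γ_i = 170·25^i mod 173: γ_0=170, γ_1=98 (in table at j=1).
x = i·n + j = 1·14 + 1 = 15.
Check: 98^15 ≡ 170 (mod 173).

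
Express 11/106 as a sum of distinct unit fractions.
1/10 + 1/265

Greedy algorithm:
11/106: ceiling(106/11) = 10, use 1/10
1/265: ceiling(265/1) = 265, use 1/265
Result: 11/106 = 1/10 + 1/265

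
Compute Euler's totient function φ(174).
56

174 = 2 × 3 × 29
φ(n) = n × ∏(1 - 1/p) for each prime p dividing n
φ(174) = 174 × (1 - 1/2) × (1 - 1/3) × (1 - 1/29) = 56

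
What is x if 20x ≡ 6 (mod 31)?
x ≡ 22 (mod 31)

gcd(20, 31) = 1, which divides 6, so solutions exist.
Find 20^(-1) mod 31 by the extended Euclidean algorithm:
31 = 1 × 20 + 11  ⟹  11 = (1)·31 + (-1)·20
20 = 1 × 11 + 9  ⟹  9 = (-1)·31 + (2)·20
11 = 1 × 9 + 2  ⟹  2 = (2)·31 + (-3)·20
9 = 4 × 2 + 1  ⟹  1 = (-9)·31 + (14)·20
So (14)·20 ≡ 1 (mod 31), i.e. 20^(-1) ≡ 14 (mod 31).
x ≡ 14 × 6 = 84 ≡ 22 (mod 31).
Check: 20 × 22 = 440 ≡ 6 (mod 31).
Unique solution: x ≡ 22 (mod 31)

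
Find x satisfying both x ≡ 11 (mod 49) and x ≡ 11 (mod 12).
11

Using Chinese Remainder Theorem:
M = 49 × 12 = 588
M1 = 12, M2 = 49
y1 = 12^(-1) mod 49 = 45
y2 = 49^(-1) mod 12 = 1
x = (11×12×45 + 11×49×1) mod 588 = 11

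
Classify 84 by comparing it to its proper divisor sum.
abundant

Proper divisors of 84: sum = 1 + 2 + 3 + 4 + 6 + 7 + 12 + 14 + 21 + 28 + 42 = 140
Since 140 > 84, 84 is abundant.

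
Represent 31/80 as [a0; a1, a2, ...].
[0; 2, 1, 1, 2, 1, 1, 2]

Euclidean algorithm steps:
31 = 0 × 80 + 31
80 = 2 × 31 + 18
31 = 1 × 18 + 13
18 = 1 × 13 + 5
13 = 2 × 5 + 3
5 = 1 × 3 + 2
3 = 1 × 2 + 1
2 = 2 × 1 + 0
Continued fraction: [0; 2, 1, 1, 2, 1, 1, 2]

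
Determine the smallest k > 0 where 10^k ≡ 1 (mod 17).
16

17 is prime, so ord(10) divides φ(17) = 16.
Divisors of 16: 1, 2, 4, 8, 16.
Repeated squaring: 10^1 ≡ 10, 10^2 ≡ 15, 10^4 ≡ 4, 10^8 ≡ 16, 10^16 ≡ 1 (mod 17).
Test 10^d mod 17 for each divisor d in increasing order:
10^1 ≡ 10
10^2 ≡ 15
10^4 ≡ 4
10^8 ≡ 16
10^16 ≡ 1  ← first divisor giving 1
The order is 16.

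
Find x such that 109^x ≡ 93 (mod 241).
159

Baby-step giant-step with step n = ⌈√241⌉ = 16.
Baby steps 109^j mod 241 (j:value) for j=0..15: 0:1, 1:109, 2:72, 3:136, 4:123, 5:152, 6:180, 7:99, 8:187, 9:139, 10:209, 11:127, 12:106, 13:227, 14:161, 15:197.
Giant-step multiplier: 109^(-16) ≡ 109^(240-16) = 109^224 ≡ 231 (mod 241).
Giant steps γ_i = 93·231^i mod 241: γ_0=93, γ_1=34, γ_2=142, γ_3=26, γ_4=222, γ_5=190, γ_6=28, γ_7=202, γ_8=149, γ_9=197 (in table at j=15).
x = i·n + j = 9·16 + 15 = 159.
Check: 109^159 ≡ 93 (mod 241).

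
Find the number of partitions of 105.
342325709

p(n) counts ways to write n as a sum of positive integers (order ignored).
Euler's pentagonal recurrence: p(k) = p(k-1) + p(k-2) - p(k-5) - p(k-7) + p(k-12) + p(k-15) - ... (offsets j(3j∓1)/2, signs ++--, p(0)=1, p(<0)=0).
DP table for k = 0..104: p(0)=1, p(1)=1, p(2)=2, p(3)=3, p(4)=5, p(5)=7, p(6)=11, p(7)=15, p(8)=22, p(9)=30, p(10)=42, p(11)=56, p(12)=77, p(13)=101, p(14)=135, p(15)=176, p(16)=231, p(17)=297, p(18)=385, p(19)=490, p(20)=627, p(21)=792, p(22)=1002, p(23)=1255, p(24)=1575, p(25)=1958, p(26)=2436, p(27)=3010, p(28)=3718, p(29)=4565, p(30)=5604, p(31)=6842, p(32)=8349, p(33)=10143, p(34)=12310, p(35)=14883, p(36)=17977, p(37)=21637, p(38)=26015, p(39)=31185, p(40)=37338, p(41)=44583, p(42)=53174, p(43)=63261, p(44)=75175, p(45)=89134, p(46)=105558, p(47)=124754, p(48)=147273, p(49)=173525, p(50)=204226, p(51)=239943, p(52)=281589, p(53)=329931, p(54)=386155, p(55)=451276, p(56)=526823, p(57)=614154, p(58)=715220, p(59)=831820, p(60)=966467, p(61)=1121505, p(62)=1300156, p(63)=1505499, p(64)=1741630, p(65)=2012558, p(66)=2323520, p(67)=2679689, p(68)=3087735, p(69)=3554345, p(70)=4087968, p(71)=4697205, p(72)=5392783, p(73)=6185689, p(74)=7089500, p(75)=8118264, p(76)=9289091, p(77)=10619863, p(78)=12132164, p(79)=13848650, p(80)=15796476, p(81)=18004327, p(82)=20506255, p(83)=23338469, p(84)=26543660, p(85)=30167357, p(86)=34262962, p(87)=38887673, p(88)=44108109, p(89)=49995925, p(90)=56634173, p(91)=64112359, p(92)=72533807, p(93)=82010177, p(94)=92669720, p(95)=104651419, p(96)=118114304, p(97)=133230930, p(98)=150198136, p(99)=169229875, p(100)=190569292, p(101)=214481126, p(102)=241265379, p(103)=271248950, p(104)=304801365.
Final step: p(105) = p(104) + p(103) - p(100) - p(98) + p(93) + p(90) - p(83) - p(79) + p(70) + p(65) - p(54) - p(48) + p(35) + p(28) - p(13) - p(5)
= 304801365 + 271248950 - 190569292 - 150198136 + 82010177 + 56634173 - 23338469 - 13848650 + 4087968 + 2012558 - 386155 - 147273 + 14883 + 3718 - 101 - 7
= 342325709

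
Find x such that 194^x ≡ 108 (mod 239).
52

Baby-step giant-step with step n = ⌈√239⌉ = 16.
Baby steps 194^j mod 239 (j:value) for j=0..15: 0:1, 1:194, 2:113, 3:173, 4:102, 5:190, 6:54, 7:199, 8:127, 9:21, 10:11, 11:222, 12:48, 13:230, 14:166, 15:178.
Giant-step multiplier: 194^(-16) ≡ 194^(238-16) = 194^222 ≡ 68 (mod 239).
Giant steps γ_i = 108·68^i mod 239: γ_0=108, γ_1=174, γ_2=121, γ_3=102 (in table at j=4).
x = i·n + j = 3·16 + 4 = 52.
Check: 194^52 ≡ 108 (mod 239).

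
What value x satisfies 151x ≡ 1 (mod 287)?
268

gcd(151, 287) = 1, so the inverse exists.
Extended Euclidean algorithm on (287, 151):
287 = 1 × 151 + 136  ⟹  136 = (1)·287 + (-1)·151
151 = 1 × 136 + 15  ⟹  15 = (-1)·287 + (2)·151
136 = 9 × 15 + 1  ⟹  1 = (10)·287 + (-19)·151
So (-19)·151 ≡ 1 (mod 287), i.e. 151^(-1) ≡ -19 ≡ 268 (mod 287).
Check: 151 × 268 = 40468 ≡ 1 (mod 287)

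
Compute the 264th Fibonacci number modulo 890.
178

Matrix identity: Q^n = [[F_(n+1), F_n], [F_n, F_(n-1)]] with Q = [[1,1],[1,0]].
n = 264 = 100001000₂. Square-and-multiply, entries mod 890:
Q^1 = [[1,1],[1,0]]
Q^2 = (Q^1)² = [[2,1],[1,1]]
Q^4 = (Q^2)² = [[5,3],[3,2]]
Q^8 = (Q^4)² = [[34,21],[21,13]]
Q^16 = (Q^8)² = [[707,97],[97,610]]
Q^33 = (Q^16)²·Q = [[657,178],[178,479]]
Q^66 = (Q^33)² = [[533,178],[178,355]]
Q^132 = (Q^66)² = [[713,534],[534,179]]
Q^264 = (Q^132)² = [[535,178],[178,357]]
F_264 mod 890 = Q^264[0][1] = 178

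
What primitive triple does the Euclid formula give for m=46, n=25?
(1491, 2300, 2741)

Euclid's formula: a = m² - n², b = 2mn, c = m² + n²
m = 46, n = 25
a = 46² - 25² = 2116 - 625 = 1491
b = 2 × 46 × 25 = 2300
c = 46² + 25² = 2116 + 625 = 2741
Verification: 1491² + 2300² = 2223081 + 5290000 = 7513081 = 2741² ✓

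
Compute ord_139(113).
69

139 is prime, so ord(113) divides φ(139) = 138.
Divisors of 138: 1, 2, 3, 6, 23, 46, 69, 138.
Repeated squaring: 113^1 ≡ 113, 113^2 ≡ 120, 113^4 ≡ 83, 113^8 ≡ 78, 113^16 ≡ 107, 113^32 ≡ 51, 113^64 ≡ 99, 113^128 ≡ 71 (mod 139).
Test 113^d mod 139 for each divisor d in increasing order:
113^1 ≡ 113
113^2 ≡ 120
113^3 = 113^2·113^1 ≡ 77
113^6 = 113^4·113^2 ≡ 91
113^23 = 113^16·113^4·113^2·113^1 ≡ 96
113^46 = 113^32·113^8·113^4·113^2 ≡ 42
113^69 = 113^64·113^4·113^1 ≡ 1  ← first divisor giving 1
The order is 69.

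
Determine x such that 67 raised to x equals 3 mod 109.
104

Baby-step giant-step with step n = ⌈√109⌉ = 11.
Baby steps 67^j mod 109 (j:value) for j=0..10: 0:1, 1:67, 2:20, 3:32, 4:73, 5:95, 6:43, 7:47, 8:97, 9:68, 10:87.
Giant-step multiplier: 67^(-11) ≡ 67^(108-11) = 67^97 ≡ 65 (mod 109).
Giant steps γ_i = 3·65^i mod 109: γ_0=3, γ_1=86, γ_2=31, γ_3=53, γ_4=66, γ_5=39, γ_6=28, γ_7=76, γ_8=35, γ_9=95 (in table at j=5).
x = i·n + j = 9·11 + 5 = 104.
Check: 67^104 ≡ 3 (mod 109).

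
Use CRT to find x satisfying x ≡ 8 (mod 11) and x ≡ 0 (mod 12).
96

Using Chinese Remainder Theorem:
M = 11 × 12 = 132
M1 = 12, M2 = 11
y1 = 12^(-1) mod 11 = 1
y2 = 11^(-1) mod 12 = 11
x = (8×12×1 + 0×11×11) mod 132 = 96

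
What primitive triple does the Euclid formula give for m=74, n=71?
(435, 10508, 10517)

Euclid's formula: a = m² - n², b = 2mn, c = m² + n²
m = 74, n = 71
a = 74² - 71² = 5476 - 5041 = 435
b = 2 × 74 × 71 = 10508
c = 74² + 71² = 5476 + 5041 = 10517
Verification: 435² + 10508² = 189225 + 110418064 = 110607289 = 10517² ✓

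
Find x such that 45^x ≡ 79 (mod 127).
62

Baby-step giant-step with step n = ⌈√127⌉ = 12.
Baby steps 45^j mod 127 (j:value) for j=0..11: 0:1, 1:45, 2:120, 3:66, 4:49, 5:46, 6:38, 7:59, 8:115, 9:95, 10:84, 11:97.
Giant-step multiplier: 45^(-12) ≡ 45^(126-12) = 45^114 ≡ 100 (mod 127).
Giant steps γ_i = 79·100^i mod 127: γ_0=79, γ_1=26, γ_2=60, γ_3=31, γ_4=52, γ_5=120 (in table at j=2).
x = i·n + j = 5·12 + 2 = 62.
Check: 45^62 ≡ 79 (mod 127).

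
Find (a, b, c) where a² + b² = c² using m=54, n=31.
(1955, 3348, 3877)

Euclid's formula: a = m² - n², b = 2mn, c = m² + n²
m = 54, n = 31
a = 54² - 31² = 2916 - 961 = 1955
b = 2 × 54 × 31 = 3348
c = 54² + 31² = 2916 + 961 = 3877
Verification: 1955² + 3348² = 3822025 + 11209104 = 15031129 = 3877² ✓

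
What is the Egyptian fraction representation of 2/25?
1/13 + 1/325

Greedy algorithm:
2/25: ceiling(25/2) = 13, use 1/13
1/325: ceiling(325/1) = 325, use 1/325
Result: 2/25 = 1/13 + 1/325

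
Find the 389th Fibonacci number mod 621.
419

Matrix identity: Q^n = [[F_(n+1), F_n], [F_n, F_(n-1)]] with Q = [[1,1],[1,0]].
n = 389 = 110000101₂. Square-and-multiply, entries mod 621:
Q^1 = [[1,1],[1,0]]
Q^3 = (Q^1)²·Q = [[3,2],[2,1]]
Q^6 = (Q^3)² = [[13,8],[8,5]]
Q^12 = (Q^6)² = [[233,144],[144,89]]
Q^24 = (Q^12)² = [[505,414],[414,91]]
Q^48 = (Q^24)² = [[415,207],[207,208]]
Q^97 = (Q^48)²·Q = [[1,208],[208,414]]
Q^194 = (Q^97)² = [[416,1],[1,415]]
Q^389 = (Q^194)²·Q = [[8,419],[419,210]]
F_389 mod 621 = Q^389[0][1] = 419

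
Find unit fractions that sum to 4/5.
1/2 + 1/4 + 1/20

Greedy algorithm:
4/5: ceiling(5/4) = 2, use 1/2
3/10: ceiling(10/3) = 4, use 1/4
1/20: ceiling(20/1) = 20, use 1/20
Result: 4/5 = 1/2 + 1/4 + 1/20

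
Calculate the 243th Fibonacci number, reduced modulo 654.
218

Matrix identity: Q^n = [[F_(n+1), F_n], [F_n, F_(n-1)]] with Q = [[1,1],[1,0]].
n = 243 = 11110011₂. Square-and-multiply, entries mod 654:
Q^1 = [[1,1],[1,0]]
Q^3 = (Q^1)²·Q = [[3,2],[2,1]]
Q^7 = (Q^3)²·Q = [[21,13],[13,8]]
Q^15 = (Q^7)²·Q = [[333,610],[610,377]]
Q^30 = (Q^15)² = [[337,152],[152,185]]
Q^60 = (Q^30)² = [[641,210],[210,431]]
Q^121 = (Q^60)²·Q = [[595,451],[451,144]]
Q^243 = (Q^121)²·Q = [[621,218],[218,403]]
F_243 mod 654 = Q^243[0][1] = 218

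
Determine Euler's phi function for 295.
232

295 = 5 × 59
φ(n) = n × ∏(1 - 1/p) for each prime p dividing n
φ(295) = 295 × (1 - 1/5) × (1 - 1/59) = 232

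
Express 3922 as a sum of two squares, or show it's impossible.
21² + 59² (a=21, b=59)

Factorization: 3922 = 2 × 37 × 53
By Fermat: n is sum of two squares iff every prime p ≡ 3 (mod 4) appears to even power.
All primes ≡ 3 (mod 4) appear to even power.
Search a = 0, 1, 2, … for 3922 - a² a perfect square: first hit at a = 21: 3922 - 441 = 3481 = 59².
3922 = 21² + 59² = 441 + 3481 ✓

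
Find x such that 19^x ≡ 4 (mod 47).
10

Baby-step giant-step with step n = ⌈√47⌉ = 7.
Baby steps 19^j mod 47 (j:value) for j=0..6: 0:1, 1:19, 2:32, 3:44, 4:37, 5:45, 6:9.
Giant-step multiplier: 19^(-7) ≡ 19^(46-7) = 19^39 ≡ 11 (mod 47).
Giant steps γ_i = 4·11^i mod 47: γ_0=4, γ_1=44 (in table at j=3).
x = i·n + j = 1·7 + 3 = 10.
Check: 19^10 ≡ 4 (mod 47).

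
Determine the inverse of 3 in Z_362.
121

gcd(3, 362) = 1, so the inverse exists.
Extended Euclidean algorithm on (362, 3):
362 = 120 × 3 + 2  ⟹  2 = (1)·362 + (-120)·3
3 = 1 × 2 + 1  ⟹  1 = (-1)·362 + (121)·3
So (121)·3 ≡ 1 (mod 362), i.e. 3^(-1) ≡ 121 (mod 362).
Check: 3 × 121 = 363 ≡ 1 (mod 362)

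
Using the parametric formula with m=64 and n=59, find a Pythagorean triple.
(615, 7552, 7577)

Euclid's formula: a = m² - n², b = 2mn, c = m² + n²
m = 64, n = 59
a = 64² - 59² = 4096 - 3481 = 615
b = 2 × 64 × 59 = 7552
c = 64² + 59² = 4096 + 3481 = 7577
Verification: 615² + 7552² = 378225 + 57032704 = 57410929 = 7577² ✓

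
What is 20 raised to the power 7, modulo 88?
48

Repeated squaring. Binary of 7 = 111.
20^1 ≡ 20 (mod 88); 20^2 ≡ 48 (mod 88); 20^4 ≡ 16 (mod 88)
20^7 = 20^1 × 20^2 × 20^4 ≡ 48 (mod 88)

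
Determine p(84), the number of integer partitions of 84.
26543660

p(n) counts ways to write n as a sum of positive integers (order ignored).
Euler's pentagonal recurrence: p(k) = p(k-1) + p(k-2) - p(k-5) - p(k-7) + p(k-12) + p(k-15) - ... (offsets j(3j∓1)/2, signs ++--, p(0)=1, p(<0)=0).
DP table for k = 0..83: p(0)=1, p(1)=1, p(2)=2, p(3)=3, p(4)=5, p(5)=7, p(6)=11, p(7)=15, p(8)=22, p(9)=30, p(10)=42, p(11)=56, p(12)=77, p(13)=101, p(14)=135, p(15)=176, p(16)=231, p(17)=297, p(18)=385, p(19)=490, p(20)=627, p(21)=792, p(22)=1002, p(23)=1255, p(24)=1575, p(25)=1958, p(26)=2436, p(27)=3010, p(28)=3718, p(29)=4565, p(30)=5604, p(31)=6842, p(32)=8349, p(33)=10143, p(34)=12310, p(35)=14883, p(36)=17977, p(37)=21637, p(38)=26015, p(39)=31185, p(40)=37338, p(41)=44583, p(42)=53174, p(43)=63261, p(44)=75175, p(45)=89134, p(46)=105558, p(47)=124754, p(48)=147273, p(49)=173525, p(50)=204226, p(51)=239943, p(52)=281589, p(53)=329931, p(54)=386155, p(55)=451276, p(56)=526823, p(57)=614154, p(58)=715220, p(59)=831820, p(60)=966467, p(61)=1121505, p(62)=1300156, p(63)=1505499, p(64)=1741630, p(65)=2012558, p(66)=2323520, p(67)=2679689, p(68)=3087735, p(69)=3554345, p(70)=4087968, p(71)=4697205, p(72)=5392783, p(73)=6185689, p(74)=7089500, p(75)=8118264, p(76)=9289091, p(77)=10619863, p(78)=12132164, p(79)=13848650, p(80)=15796476, p(81)=18004327, p(82)=20506255, p(83)=23338469.
Final step: p(84) = p(83) + p(82) - p(79) - p(77) + p(72) + p(69) - p(62) - p(58) + p(49) + p(44) - p(33) - p(27) + p(14) + p(7)
= 23338469 + 20506255 - 13848650 - 10619863 + 5392783 + 3554345 - 1300156 - 715220 + 173525 + 75175 - 10143 - 3010 + 135 + 15
= 26543660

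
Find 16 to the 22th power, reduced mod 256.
0

Repeated squaring. Binary of 22 = 10110.
16^1 ≡ 16 (mod 256); 16^2 ≡ 0 (mod 256); 16^4 ≡ 0 (mod 256); 16^8 ≡ 0 (mod 256); 16^16 ≡ 0 (mod 256)
16^22 = 16^2 × 16^4 × 16^16 ≡ 0 (mod 256)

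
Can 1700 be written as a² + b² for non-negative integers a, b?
10² + 40² (a=10, b=40)

Factorization: 1700 = 2^2 × 5^2 × 17
By Fermat: n is sum of two squares iff every prime p ≡ 3 (mod 4) appears to even power.
All primes ≡ 3 (mod 4) appear to even power.
Search a = 0, 1, 2, … for 1700 - a² a perfect square: first hit at a = 10: 1700 - 100 = 1600 = 40².
1700 = 10² + 40² = 100 + 1600 ✓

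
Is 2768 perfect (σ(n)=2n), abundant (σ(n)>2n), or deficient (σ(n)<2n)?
deficient

Proper divisors of 2768: sum = 1 + 2 + 4 + 8 + 16 + 173 + 346 + 692 + 1384 = 2626
Since 2626 < 2768, 2768 is deficient.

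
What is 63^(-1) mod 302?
163

gcd(63, 302) = 1, so the inverse exists.
Extended Euclidean algorithm on (302, 63):
302 = 4 × 63 + 50  ⟹  50 = (1)·302 + (-4)·63
63 = 1 × 50 + 13  ⟹  13 = (-1)·302 + (5)·63
50 = 3 × 13 + 11  ⟹  11 = (4)·302 + (-19)·63
13 = 1 × 11 + 2  ⟹  2 = (-5)·302 + (24)·63
11 = 5 × 2 + 1  ⟹  1 = (29)·302 + (-139)·63
So (-139)·63 ≡ 1 (mod 302), i.e. 63^(-1) ≡ -139 ≡ 163 (mod 302).
Check: 63 × 163 = 10269 ≡ 1 (mod 302)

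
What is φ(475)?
360

475 = 5^2 × 19
φ(n) = n × ∏(1 - 1/p) for each prime p dividing n
φ(475) = 475 × (1 - 1/5) × (1 - 1/19) = 360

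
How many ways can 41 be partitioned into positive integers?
44583

p(n) counts ways to write n as a sum of positive integers (order ignored).
Euler's pentagonal recurrence: p(k) = p(k-1) + p(k-2) - p(k-5) - p(k-7) + p(k-12) + p(k-15) - ... (offsets j(3j∓1)/2, signs ++--, p(0)=1, p(<0)=0).
DP table for k = 0..40: p(0)=1, p(1)=1, p(2)=2, p(3)=3, p(4)=5, p(5)=7, p(6)=11, p(7)=15, p(8)=22, p(9)=30, p(10)=42, p(11)=56, p(12)=77, p(13)=101, p(14)=135, p(15)=176, p(16)=231, p(17)=297, p(18)=385, p(19)=490, p(20)=627, p(21)=792, p(22)=1002, p(23)=1255, p(24)=1575, p(25)=1958, p(26)=2436, p(27)=3010, p(28)=3718, p(29)=4565, p(30)=5604, p(31)=6842, p(32)=8349, p(33)=10143, p(34)=12310, p(35)=14883, p(36)=17977, p(37)=21637, p(38)=26015, p(39)=31185, p(40)=37338.
Final step: p(41) = p(40) + p(39) - p(36) - p(34) + p(29) + p(26) - p(19) - p(15) + p(6) + p(1)
= 37338 + 31185 - 17977 - 12310 + 4565 + 2436 - 490 - 176 + 11 + 1
= 44583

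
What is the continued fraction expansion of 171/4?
[42; 1, 3]

Euclidean algorithm steps:
171 = 42 × 4 + 3
4 = 1 × 3 + 1
3 = 3 × 1 + 0
Continued fraction: [42; 1, 3]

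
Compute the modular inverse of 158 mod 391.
245

gcd(158, 391) = 1, so the inverse exists.
Extended Euclidean algorithm on (391, 158):
391 = 2 × 158 + 75  ⟹  75 = (1)·391 + (-2)·158
158 = 2 × 75 + 8  ⟹  8 = (-2)·391 + (5)·158
75 = 9 × 8 + 3  ⟹  3 = (19)·391 + (-47)·158
8 = 2 × 3 + 2  ⟹  2 = (-40)·391 + (99)·158
3 = 1 × 2 + 1  ⟹  1 = (59)·391 + (-146)·158
So (-146)·158 ≡ 1 (mod 391), i.e. 158^(-1) ≡ -146 ≡ 245 (mod 391).
Check: 158 × 245 = 38710 ≡ 1 (mod 391)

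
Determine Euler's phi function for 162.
54

162 = 2 × 3^4
φ(n) = n × ∏(1 - 1/p) for each prime p dividing n
φ(162) = 162 × (1 - 1/2) × (1 - 1/3) = 54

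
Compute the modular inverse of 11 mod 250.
91

gcd(11, 250) = 1, so the inverse exists.
Extended Euclidean algorithm on (250, 11):
250 = 22 × 11 + 8  ⟹  8 = (1)·250 + (-22)·11
11 = 1 × 8 + 3  ⟹  3 = (-1)·250 + (23)·11
8 = 2 × 3 + 2  ⟹  2 = (3)·250 + (-68)·11
3 = 1 × 2 + 1  ⟹  1 = (-4)·250 + (91)·11
So (91)·11 ≡ 1 (mod 250), i.e. 11^(-1) ≡ 91 (mod 250).
Check: 11 × 91 = 1001 ≡ 1 (mod 250)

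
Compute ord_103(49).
51

103 is prime, so ord(49) divides φ(103) = 102.
Divisors of 102: 1, 2, 3, 6, 17, 34, 51, 102.
Repeated squaring: 49^1 ≡ 49, 49^2 ≡ 32, 49^4 ≡ 97, 49^8 ≡ 36, 49^16 ≡ 60, 49^32 ≡ 98, 49^64 ≡ 25 (mod 103).
Test 49^d mod 103 for each divisor d in increasing order:
49^1 ≡ 49
49^2 ≡ 32
49^3 = 49^2·49^1 ≡ 23
49^6 = 49^4·49^2 ≡ 14
49^17 = 49^16·49^1 ≡ 56
49^34 = 49^32·49^2 ≡ 46
49^51 = 49^32·49^16·49^2·49^1 ≡ 1  ← first divisor giving 1
The order is 51.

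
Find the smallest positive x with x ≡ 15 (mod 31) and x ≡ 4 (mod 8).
108

Using Chinese Remainder Theorem:
M = 31 × 8 = 248
M1 = 8, M2 = 31
y1 = 8^(-1) mod 31 = 4
y2 = 31^(-1) mod 8 = 7
x = (15×8×4 + 4×31×7) mod 248 = 108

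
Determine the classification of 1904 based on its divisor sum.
abundant

Proper divisors of 1904: sum = 1 + 2 + 4 + 7 + 8 + 14 + 16 + 17 + ... + 238 + 272 + 476 + 952 (19 divisors) = 2560
Since 2560 > 1904, 1904 is abundant.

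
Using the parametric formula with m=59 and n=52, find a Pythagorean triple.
(777, 6136, 6185)

Euclid's formula: a = m² - n², b = 2mn, c = m² + n²
m = 59, n = 52
a = 59² - 52² = 3481 - 2704 = 777
b = 2 × 59 × 52 = 6136
c = 59² + 52² = 3481 + 2704 = 6185
Verification: 777² + 6136² = 603729 + 37650496 = 38254225 = 6185² ✓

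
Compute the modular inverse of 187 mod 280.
3

gcd(187, 280) = 1, so the inverse exists.
Extended Euclidean algorithm on (280, 187):
280 = 1 × 187 + 93  ⟹  93 = (1)·280 + (-1)·187
187 = 2 × 93 + 1  ⟹  1 = (-2)·280 + (3)·187
So (3)·187 ≡ 1 (mod 280), i.e. 187^(-1) ≡ 3 (mod 280).
Check: 187 × 3 = 561 ≡ 1 (mod 280)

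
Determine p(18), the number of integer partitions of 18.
385

p(n) counts ways to write n as a sum of positive integers (order ignored).
Euler's pentagonal recurrence: p(k) = p(k-1) + p(k-2) - p(k-5) - p(k-7) + p(k-12) + p(k-15) - ... (offsets j(3j∓1)/2, signs ++--, p(0)=1, p(<0)=0).
DP table for k = 0..17: p(0)=1, p(1)=1, p(2)=2, p(3)=3, p(4)=5, p(5)=7, p(6)=11, p(7)=15, p(8)=22, p(9)=30, p(10)=42, p(11)=56, p(12)=77, p(13)=101, p(14)=135, p(15)=176, p(16)=231, p(17)=297.
Final step: p(18) = p(17) + p(16) - p(13) - p(11) + p(6) + p(3)
= 297 + 231 - 101 - 56 + 11 + 3
= 385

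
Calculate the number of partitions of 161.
118159068427

p(n) counts ways to write n as a sum of positive integers (order ignored).
Euler's pentagonal recurrence: p(k) = p(k-1) + p(k-2) - p(k-5) - p(k-7) + p(k-12) + p(k-15) - ... (offsets j(3j∓1)/2, signs ++--, p(0)=1, p(<0)=0).
DP table for k = 0..160: p(0)=1, p(1)=1, p(2)=2, p(3)=3, p(4)=5, p(5)=7, p(6)=11, p(7)=15, p(8)=22, p(9)=30, p(10)=42, p(11)=56, p(12)=77, p(13)=101, p(14)=135, p(15)=176, p(16)=231, p(17)=297, p(18)=385, p(19)=490, p(20)=627, p(21)=792, p(22)=1002, p(23)=1255, p(24)=1575, p(25)=1958, p(26)=2436, p(27)=3010, p(28)=3718, p(29)=4565, p(30)=5604, p(31)=6842, p(32)=8349, p(33)=10143, p(34)=12310, p(35)=14883, p(36)=17977, p(37)=21637, p(38)=26015, p(39)=31185, p(40)=37338, p(41)=44583, p(42)=53174, p(43)=63261, p(44)=75175, p(45)=89134, p(46)=105558, p(47)=124754, p(48)=147273, p(49)=173525, p(50)=204226, p(51)=239943, p(52)=281589, p(53)=329931, p(54)=386155, p(55)=451276, p(56)=526823, p(57)=614154, p(58)=715220, p(59)=831820, p(60)=966467, p(61)=1121505, p(62)=1300156, p(63)=1505499, p(64)=1741630, p(65)=2012558, p(66)=2323520, p(67)=2679689, p(68)=3087735, p(69)=3554345, p(70)=4087968, p(71)=4697205, p(72)=5392783, p(73)=6185689, p(74)=7089500, p(75)=8118264, p(76)=9289091, p(77)=10619863, p(78)=12132164, p(79)=13848650, p(80)=15796476, p(81)=18004327, p(82)=20506255, p(83)=23338469, p(84)=26543660, p(85)=30167357, p(86)=34262962, p(87)=38887673, p(88)=44108109, p(89)=49995925, p(90)=56634173, p(91)=64112359, p(92)=72533807, p(93)=82010177, p(94)=92669720, p(95)=104651419, p(96)=118114304, p(97)=133230930, p(98)=150198136, p(99)=169229875, p(100)=190569292, p(101)=214481126, p(102)=241265379, p(103)=271248950, p(104)=304801365, p(105)=342325709, p(106)=384276336, p(107)=431149389, p(108)=483502844, p(109)=541946240, p(110)=607163746, p(111)=679903203, p(112)=761002156, p(113)=851376628, p(114)=952050665, p(115)=1064144451, p(116)=1188908248, p(117)=1327710076, p(118)=1482074143, p(119)=1653668665, p(120)=1844349560, p(121)=2056148051, p(122)=2291320912, p(123)=2552338241, p(124)=2841940500, p(125)=3163127352, p(126)=3519222692, p(127)=3913864295, p(128)=4351078600, p(129)=4835271870, p(130)=5371315400, p(131)=5964539504, p(132)=6620830889, p(133)=7346629512, p(134)=8149040695, p(135)=9035836076, p(136)=10015581680, p(137)=11097645016, p(138)=12292341831, p(139)=13610949895, p(140)=15065878135, p(141)=16670689208, p(142)=18440293320, p(143)=20390982757, p(144)=22540654445, p(145)=24908858009, p(146)=27517052599, p(147)=30388671978, p(148)=33549419497, p(149)=37027355200, p(150)=40853235313, p(151)=45060624582, p(152)=49686288421, p(153)=54770336324, p(154)=60356673280, p(155)=66493182097, p(156)=73232243759, p(157)=80630964769, p(158)=88751778802, p(159)=97662728555, p(160)=107438159466.
Final step: p(161) = p(160) + p(159) - p(156) - p(154) + p(149) + p(146) - p(139) - p(135) + p(126) + p(121) - p(110) - p(104) + p(91) + p(84) - p(69) - p(61) + p(44) + p(35) - p(16) - p(6)
= 107438159466 + 97662728555 - 73232243759 - 60356673280 + 37027355200 + 27517052599 - 13610949895 - 9035836076 + 3519222692 + 2056148051 - 607163746 - 304801365 + 64112359 + 26543660 - 3554345 - 1121505 + 75175 + 14883 - 231 - 11
= 118159068427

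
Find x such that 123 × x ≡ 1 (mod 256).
179

gcd(123, 256) = 1, so the inverse exists.
Extended Euclidean algorithm on (256, 123):
256 = 2 × 123 + 10  ⟹  10 = (1)·256 + (-2)·123
123 = 12 × 10 + 3  ⟹  3 = (-12)·256 + (25)·123
10 = 3 × 3 + 1  ⟹  1 = (37)·256 + (-77)·123
So (-77)·123 ≡ 1 (mod 256), i.e. 123^(-1) ≡ -77 ≡ 179 (mod 256).
Check: 123 × 179 = 22017 ≡ 1 (mod 256)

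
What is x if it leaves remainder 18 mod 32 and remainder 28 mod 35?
658

Using Chinese Remainder Theorem:
M = 32 × 35 = 1120
M1 = 35, M2 = 32
y1 = 35^(-1) mod 32 = 11
y2 = 32^(-1) mod 35 = 23
x = (18×35×11 + 28×32×23) mod 1120 = 658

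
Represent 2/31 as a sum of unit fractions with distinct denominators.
1/16 + 1/496

Greedy algorithm:
2/31: ceiling(31/2) = 16, use 1/16
1/496: ceiling(496/1) = 496, use 1/496
Result: 2/31 = 1/16 + 1/496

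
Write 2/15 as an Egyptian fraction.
1/8 + 1/120

Greedy algorithm:
2/15: ceiling(15/2) = 8, use 1/8
1/120: ceiling(120/1) = 120, use 1/120
Result: 2/15 = 1/8 + 1/120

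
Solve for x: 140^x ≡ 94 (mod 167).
136

Baby-step giant-step with step n = ⌈√167⌉ = 13.
Baby steps 140^j mod 167 (j:value) for j=0..12: 0:1, 1:140, 2:61, 3:23, 4:47, 5:67, 6:28, 7:79, 8:38, 9:143, 10:147, 11:39, 12:116.
Giant-step multiplier: 140^(-13) ≡ 140^(166-13) = 140^153 ≡ 110 (mod 167).
Giant steps γ_i = 94·110^i mod 167: γ_0=94, γ_1=153, γ_2=130, γ_3=105, γ_4=27, γ_5=131, γ_6=48, γ_7=103, γ_8=141, γ_9=146, γ_10=28 (in table at j=6).
x = i·n + j = 10·13 + 6 = 136.
Check: 140^136 ≡ 94 (mod 167).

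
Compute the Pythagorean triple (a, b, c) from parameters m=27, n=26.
(53, 1404, 1405)

Euclid's formula: a = m² - n², b = 2mn, c = m² + n²
m = 27, n = 26
a = 27² - 26² = 729 - 676 = 53
b = 2 × 27 × 26 = 1404
c = 27² + 26² = 729 + 676 = 1405
Verification: 53² + 1404² = 2809 + 1971216 = 1974025 = 1405² ✓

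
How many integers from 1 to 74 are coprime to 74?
36

74 = 2 × 37
φ(n) = n × ∏(1 - 1/p) for each prime p dividing n
φ(74) = 74 × (1 - 1/2) × (1 - 1/37) = 36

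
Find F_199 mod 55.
1

Matrix identity: Q^n = [[F_(n+1), F_n], [F_n, F_(n-1)]] with Q = [[1,1],[1,0]].
n = 199 = 11000111₂. Square-and-multiply, entries mod 55:
Q^1 = [[1,1],[1,0]]
Q^3 = (Q^1)²·Q = [[3,2],[2,1]]
Q^6 = (Q^3)² = [[13,8],[8,5]]
Q^12 = (Q^6)² = [[13,34],[34,34]]
Q^24 = (Q^12)² = [[5,3],[3,2]]
Q^49 = (Q^24)²·Q = [[0,34],[34,21]]
Q^99 = (Q^49)²·Q = [[0,1],[1,54]]
Q^199 = (Q^99)²·Q = [[0,1],[1,54]]
F_199 mod 55 = Q^199[0][1] = 1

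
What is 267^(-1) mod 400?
3

gcd(267, 400) = 1, so the inverse exists.
Extended Euclidean algorithm on (400, 267):
400 = 1 × 267 + 133  ⟹  133 = (1)·400 + (-1)·267
267 = 2 × 133 + 1  ⟹  1 = (-2)·400 + (3)·267
So (3)·267 ≡ 1 (mod 400), i.e. 267^(-1) ≡ 3 (mod 400).
Check: 267 × 3 = 801 ≡ 1 (mod 400)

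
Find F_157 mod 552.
233

Matrix identity: Q^n = [[F_(n+1), F_n], [F_n, F_(n-1)]] with Q = [[1,1],[1,0]].
n = 157 = 10011101₂. Square-and-multiply, entries mod 552:
Q^1 = [[1,1],[1,0]]
Q^2 = (Q^1)² = [[2,1],[1,1]]
Q^4 = (Q^2)² = [[5,3],[3,2]]
Q^9 = (Q^4)²·Q = [[55,34],[34,21]]
Q^19 = (Q^9)²·Q = [[141,317],[317,376]]
Q^39 = (Q^19)²·Q = [[531,34],[34,497]]
Q^78 = (Q^39)² = [[493,176],[176,317]]
Q^157 = (Q^78)²·Q = [[377,233],[233,144]]
F_157 mod 552 = Q^157[0][1] = 233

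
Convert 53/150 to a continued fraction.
[0; 2, 1, 4, 1, 8]

Euclidean algorithm steps:
53 = 0 × 150 + 53
150 = 2 × 53 + 44
53 = 1 × 44 + 9
44 = 4 × 9 + 8
9 = 1 × 8 + 1
8 = 8 × 1 + 0
Continued fraction: [0; 2, 1, 4, 1, 8]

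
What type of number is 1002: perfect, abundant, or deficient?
abundant

Proper divisors of 1002: sum = 1 + 2 + 3 + 6 + 167 + 334 + 501 = 1014
Since 1014 > 1002, 1002 is abundant.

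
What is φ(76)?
36

76 = 2^2 × 19
φ(n) = n × ∏(1 - 1/p) for each prime p dividing n
φ(76) = 76 × (1 - 1/2) × (1 - 1/19) = 36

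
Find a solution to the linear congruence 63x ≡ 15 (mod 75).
x ≡ 5 (mod 25)

gcd(63, 75) = 3, which divides 15, so solutions exist.
Divide through by 3: 21x ≡ 5 (mod 25).
Find 21^(-1) mod 25 by the extended Euclidean algorithm:
25 = 1 × 21 + 4  ⟹  4 = (1)·25 + (-1)·21
21 = 5 × 4 + 1  ⟹  1 = (-5)·25 + (6)·21
So (6)·21 ≡ 1 (mod 25), i.e. 21^(-1) ≡ 6 (mod 25).
x ≡ 6 × 5 = 30 ≡ 5 (mod 25).
Check: 63 × 5 = 315 ≡ 15 (mod 75).
x ≡ 5 (mod 25), giving 3 solutions mod 75.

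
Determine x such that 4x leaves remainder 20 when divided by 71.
x ≡ 5 (mod 71)

gcd(4, 71) = 1, which divides 20, so solutions exist.
Find 4^(-1) mod 71 by the extended Euclidean algorithm:
71 = 17 × 4 + 3  ⟹  3 = (1)·71 + (-17)·4
4 = 1 × 3 + 1  ⟹  1 = (-1)·71 + (18)·4
So (18)·4 ≡ 1 (mod 71), i.e. 4^(-1) ≡ 18 (mod 71).
x ≡ 18 × 20 = 360 ≡ 5 (mod 71).
Check: 4 × 5 = 20 ≡ 20 (mod 71).
Unique solution: x ≡ 5 (mod 71)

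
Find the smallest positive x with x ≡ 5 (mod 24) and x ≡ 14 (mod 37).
125

Using Chinese Remainder Theorem:
M = 24 × 37 = 888
M1 = 37, M2 = 24
y1 = 37^(-1) mod 24 = 13
y2 = 24^(-1) mod 37 = 17
x = (5×37×13 + 14×24×17) mod 888 = 125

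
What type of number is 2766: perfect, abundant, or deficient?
abundant

Proper divisors of 2766: sum = 1 + 2 + 3 + 6 + 461 + 922 + 1383 = 2778
Since 2778 > 2766, 2766 is abundant.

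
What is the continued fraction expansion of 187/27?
[6; 1, 12, 2]

Euclidean algorithm steps:
187 = 6 × 27 + 25
27 = 1 × 25 + 2
25 = 12 × 2 + 1
2 = 2 × 1 + 0
Continued fraction: [6; 1, 12, 2]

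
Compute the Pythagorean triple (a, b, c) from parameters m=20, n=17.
(111, 680, 689)

Euclid's formula: a = m² - n², b = 2mn, c = m² + n²
m = 20, n = 17
a = 20² - 17² = 400 - 289 = 111
b = 2 × 20 × 17 = 680
c = 20² + 17² = 400 + 289 = 689
Verification: 111² + 680² = 12321 + 462400 = 474721 = 689² ✓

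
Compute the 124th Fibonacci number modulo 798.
417

Matrix identity: Q^n = [[F_(n+1), F_n], [F_n, F_(n-1)]] with Q = [[1,1],[1,0]].
n = 124 = 1111100₂. Square-and-multiply, entries mod 798:
Q^1 = [[1,1],[1,0]]
Q^3 = (Q^1)²·Q = [[3,2],[2,1]]
Q^7 = (Q^3)²·Q = [[21,13],[13,8]]
Q^15 = (Q^7)²·Q = [[189,610],[610,377]]
Q^31 = (Q^15)²·Q = [[567,43],[43,524]]
Q^62 = (Q^31)² = [[148,629],[629,317]]
Q^124 = (Q^62)² = [[191,417],[417,572]]
F_124 mod 798 = Q^124[0][1] = 417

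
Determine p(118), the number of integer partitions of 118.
1482074143

p(n) counts ways to write n as a sum of positive integers (order ignored).
Euler's pentagonal recurrence: p(k) = p(k-1) + p(k-2) - p(k-5) - p(k-7) + p(k-12) + p(k-15) - ... (offsets j(3j∓1)/2, signs ++--, p(0)=1, p(<0)=0).
DP table for k = 0..117: p(0)=1, p(1)=1, p(2)=2, p(3)=3, p(4)=5, p(5)=7, p(6)=11, p(7)=15, p(8)=22, p(9)=30, p(10)=42, p(11)=56, p(12)=77, p(13)=101, p(14)=135, p(15)=176, p(16)=231, p(17)=297, p(18)=385, p(19)=490, p(20)=627, p(21)=792, p(22)=1002, p(23)=1255, p(24)=1575, p(25)=1958, p(26)=2436, p(27)=3010, p(28)=3718, p(29)=4565, p(30)=5604, p(31)=6842, p(32)=8349, p(33)=10143, p(34)=12310, p(35)=14883, p(36)=17977, p(37)=21637, p(38)=26015, p(39)=31185, p(40)=37338, p(41)=44583, p(42)=53174, p(43)=63261, p(44)=75175, p(45)=89134, p(46)=105558, p(47)=124754, p(48)=147273, p(49)=173525, p(50)=204226, p(51)=239943, p(52)=281589, p(53)=329931, p(54)=386155, p(55)=451276, p(56)=526823, p(57)=614154, p(58)=715220, p(59)=831820, p(60)=966467, p(61)=1121505, p(62)=1300156, p(63)=1505499, p(64)=1741630, p(65)=2012558, p(66)=2323520, p(67)=2679689, p(68)=3087735, p(69)=3554345, p(70)=4087968, p(71)=4697205, p(72)=5392783, p(73)=6185689, p(74)=7089500, p(75)=8118264, p(76)=9289091, p(77)=10619863, p(78)=12132164, p(79)=13848650, p(80)=15796476, p(81)=18004327, p(82)=20506255, p(83)=23338469, p(84)=26543660, p(85)=30167357, p(86)=34262962, p(87)=38887673, p(88)=44108109, p(89)=49995925, p(90)=56634173, p(91)=64112359, p(92)=72533807, p(93)=82010177, p(94)=92669720, p(95)=104651419, p(96)=118114304, p(97)=133230930, p(98)=150198136, p(99)=169229875, p(100)=190569292, p(101)=214481126, p(102)=241265379, p(103)=271248950, p(104)=304801365, p(105)=342325709, p(106)=384276336, p(107)=431149389, p(108)=483502844, p(109)=541946240, p(110)=607163746, p(111)=679903203, p(112)=761002156, p(113)=851376628, p(114)=952050665, p(115)=1064144451, p(116)=1188908248, p(117)=1327710076.
Final step: p(118) = p(117) + p(116) - p(113) - p(111) + p(106) + p(103) - p(96) - p(92) + p(83) + p(78) - p(67) - p(61) + p(48) + p(41) - p(26) - p(18) + p(1)
= 1327710076 + 1188908248 - 851376628 - 679903203 + 384276336 + 271248950 - 118114304 - 72533807 + 23338469 + 12132164 - 2679689 - 1121505 + 147273 + 44583 - 2436 - 385 + 1
= 1482074143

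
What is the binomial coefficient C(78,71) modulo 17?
1

Using Lucas' theorem:
Write n=78 and k=71 in base 17:
n in base 17: [4, 10]
k in base 17: [4, 3]
C(78,71) mod 17 = ∏ C(n_i, k_i) mod 17
Digit binomials (mod 17): C(4,4) = 1; C(10,3) = 120 ≡ 1
Product: 1 × 1 = 1 ≡ 1 (mod 17)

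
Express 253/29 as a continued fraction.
[8; 1, 2, 1, 1, 1, 2]

Euclidean algorithm steps:
253 = 8 × 29 + 21
29 = 1 × 21 + 8
21 = 2 × 8 + 5
8 = 1 × 5 + 3
5 = 1 × 3 + 2
3 = 1 × 2 + 1
2 = 2 × 1 + 0
Continued fraction: [8; 1, 2, 1, 1, 1, 2]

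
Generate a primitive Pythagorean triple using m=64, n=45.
(2071, 5760, 6121)

Euclid's formula: a = m² - n², b = 2mn, c = m² + n²
m = 64, n = 45
a = 64² - 45² = 4096 - 2025 = 2071
b = 2 × 64 × 45 = 5760
c = 64² + 45² = 4096 + 2025 = 6121
Verification: 2071² + 5760² = 4289041 + 33177600 = 37466641 = 6121² ✓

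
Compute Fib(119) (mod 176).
1

Matrix identity: Q^n = [[F_(n+1), F_n], [F_n, F_(n-1)]] with Q = [[1,1],[1,0]].
n = 119 = 1110111₂. Square-and-multiply, entries mod 176:
Q^1 = [[1,1],[1,0]]
Q^3 = (Q^1)²·Q = [[3,2],[2,1]]
Q^7 = (Q^3)²·Q = [[21,13],[13,8]]
Q^14 = (Q^7)² = [[82,25],[25,57]]
Q^29 = (Q^14)²·Q = [[88,133],[133,131]]
Q^59 = (Q^29)²·Q = [[0,89],[89,87]]
Q^119 = (Q^59)²·Q = [[0,1],[1,175]]
F_119 mod 176 = Q^119[0][1] = 1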